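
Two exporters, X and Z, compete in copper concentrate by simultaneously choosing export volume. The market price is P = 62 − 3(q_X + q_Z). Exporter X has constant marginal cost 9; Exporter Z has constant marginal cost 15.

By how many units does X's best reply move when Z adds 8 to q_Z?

-4

Exporter X's profit: π = q_X(62 − 3(q_X + q_Z)) − 9q_X.
∂π/∂q_X = 53 − 6q_X − 3q_Z = 0, so q_X = 53/6 − 0.5q_Z.
The reaction-function slope is −0.5, so an 8-unit rise in q_Z moves q_X by −0.5 × 8 = −4. X's best response falls — the actions are strategic substitutes.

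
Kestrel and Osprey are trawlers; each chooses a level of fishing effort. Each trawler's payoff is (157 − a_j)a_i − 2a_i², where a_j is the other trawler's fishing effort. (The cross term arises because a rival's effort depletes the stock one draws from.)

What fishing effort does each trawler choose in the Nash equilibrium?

Kestrel's payoff is (157 − a_O)a_K − 2a_K².
∂π/∂a_K = 157 − a_O − 4a_K = 0, so a_K = 39.25 − 0.25a_O.
By symmetry a_O = a_K; substituting into the reaction function, 1.25a_K = 39.25 and a_K = 31.4.

31.4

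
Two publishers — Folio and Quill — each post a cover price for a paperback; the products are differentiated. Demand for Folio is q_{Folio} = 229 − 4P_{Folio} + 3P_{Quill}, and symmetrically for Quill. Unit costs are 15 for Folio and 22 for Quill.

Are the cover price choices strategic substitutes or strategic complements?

Folio's profit: π = (P_{Folio} − 15)(229 − 4P_{Folio} + 3P_{Quill}).
∂π/∂P_{Folio} = 289 − 8P_{Folio} + 3P_{Quill} = 0 ⇒ P_{Folio} = 36.125 + 0.375P_{Quill}.
The best-response slope dP_{Folio}/dP_{Quill} = 0.375 > 0: the reaction function is upward-sloping, so the choices are strategic complements.

strategic complements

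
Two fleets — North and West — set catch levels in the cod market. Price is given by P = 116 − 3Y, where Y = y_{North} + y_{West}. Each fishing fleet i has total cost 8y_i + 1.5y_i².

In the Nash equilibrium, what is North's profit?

364.5

Fishing fleet North's profit: π = y_{North}(116 − 3(y_{North} + y_{West})) − 8y_{North} − 1.5y_{North}².
∂π/∂y_{North} = 108 − 9y_{North} − 3y_{West} = 0, so y_{North} = 12 − (1/3)y_{West}.
Setting y_{North} = y_{West} in the reaction function: y_{North} = 12 − (1/3)y_{North}, so y_{North} = 12 / (4/3) = 9.
Price P = 116 − 3·18 = 62.
North's profit: (62 − 8)·9 − 1.5(9)² = 364.5.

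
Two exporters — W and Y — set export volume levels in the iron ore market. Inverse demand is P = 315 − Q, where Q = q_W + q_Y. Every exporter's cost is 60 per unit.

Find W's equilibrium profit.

Exporter W's profit: π = q_W(315 − (q_W + q_Y)) − 60q_W.
∂π/∂q_W = 255 − 2q_W − q_Y = 0, so q_W = 127.5 − 0.5q_Y.
Setting q_W = q_Y in the reaction function: q_W = 127.5 − 0.5q_W, so q_W = 127.5 / 1.5 = 85.
Price P = 315 − 170 = 145.
W's profit: (145 − 60)·85 = 7225.

7225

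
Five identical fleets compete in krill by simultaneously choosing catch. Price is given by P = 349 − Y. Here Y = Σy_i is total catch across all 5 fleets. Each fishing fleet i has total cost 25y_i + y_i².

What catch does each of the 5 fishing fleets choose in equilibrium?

A representative fishing fleet's profit is π_i = y_i(349 − Y) − 25y_i − y_i², with Y = y_i + Σ_{j≠i} y_j.
First-order condition: 324 − 4y_i − Σ_{j≠i} y_j = 0.
With identical fishing fleets, set every y_j = y: then 324 − 4y − 4y = 0, i.e. y = 324/8 = 40.5.

40.5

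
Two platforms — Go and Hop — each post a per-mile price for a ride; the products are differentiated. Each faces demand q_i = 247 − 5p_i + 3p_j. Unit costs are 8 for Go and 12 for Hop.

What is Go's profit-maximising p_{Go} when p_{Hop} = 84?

53.9

Go's profit: π = (p_{Go} − 8)(247 − 5p_{Go} + 3p_{Hop}).
∂π/∂p_{Go} = 287 − 10p_{Go} + 3p_{Hop} = 0 ⇒ p_{Go} = 28.7 + 0.3p_{Hop}.
At p_{Hop} = 84: p_{Go} = 28.7 + 0.3·84 = 53.9.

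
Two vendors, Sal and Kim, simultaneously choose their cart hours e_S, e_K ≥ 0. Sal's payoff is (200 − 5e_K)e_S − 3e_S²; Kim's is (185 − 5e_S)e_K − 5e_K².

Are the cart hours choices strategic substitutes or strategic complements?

strategic substitutes

Expanding Sal's payoff: 200e_S − 5e_Ke_S − 3e_S².
∂π/∂e_S = 200 − 5e_K − 6e_S = 0, so e_S = 100/3 − (5/6)e_K.
The best-response slope de_S/de_K = −5/6 < 0: the reaction function is downward-sloping, so the choices are strategic substitutes.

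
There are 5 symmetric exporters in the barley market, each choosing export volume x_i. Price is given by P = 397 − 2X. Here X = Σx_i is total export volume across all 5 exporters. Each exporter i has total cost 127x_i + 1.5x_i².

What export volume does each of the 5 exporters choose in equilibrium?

18

A representative exporter's profit is π_i = x_i(397 − 2X) − 127x_i − 1.5x_i², with X = x_i + Σ_{j≠i} x_j.
First-order condition: 270 − 7x_i − 2Σ_{j≠i} x_j = 0.
Imposing symmetry (x_j = x for all j) turns Σ_{j≠i} x_j into 4x, so 270 = 15x and x = 18.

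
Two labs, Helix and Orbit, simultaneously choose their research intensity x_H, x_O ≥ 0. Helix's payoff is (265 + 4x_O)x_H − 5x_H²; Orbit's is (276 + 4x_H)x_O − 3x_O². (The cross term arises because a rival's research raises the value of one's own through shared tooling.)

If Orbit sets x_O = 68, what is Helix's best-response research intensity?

Expanding Helix's payoff: 265x_H + 4x_Ox_H − 5x_H².
∂π/∂x_H = 265 + 4x_O − 10x_H = 0, so x_H = 26.5 + 0.4x_O.
At x_O = 68: x_H = 26.5 + 0.4·68 = 53.7.

53.7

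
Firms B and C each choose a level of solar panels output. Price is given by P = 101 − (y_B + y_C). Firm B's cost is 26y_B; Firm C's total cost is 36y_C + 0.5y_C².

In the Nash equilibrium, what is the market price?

58

Firm B's profit: π = y_B(101 − (y_B + y_C)) − 26y_B.
∂π/∂y_B = 75 − 2y_B − y_C = 0, so y_B = 37.5 − 0.5y_C.
For C: ∂π/∂y_C = 65 − 3y_C − y_B = 0 ⇒ y_C = 65/3 − (1/3)y_B.
Solving the two reaction functions simultaneously: (1 − (−0.5)(−1/3))y_B = 37.5 − 0.5·(65/3), so (5/6)y_B = 80/3 and y_B = 32.
Then y_C = 65/3 − (1/3)·32 = 11.
Equilibrium price: P = 101 − 43 = 58.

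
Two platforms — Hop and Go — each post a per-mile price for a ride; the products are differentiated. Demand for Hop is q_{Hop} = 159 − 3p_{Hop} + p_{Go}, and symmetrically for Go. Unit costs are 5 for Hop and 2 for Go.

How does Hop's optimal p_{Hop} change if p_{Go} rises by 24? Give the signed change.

Hop's profit: π = (p_{Hop} − 5)(159 − 3p_{Hop} + p_{Go}).
∂π/∂p_{Hop} = 174 − 6p_{Hop} + p_{Go} = 0 ⇒ p_{Hop} = 29 + (1/6)p_{Go}.
The reaction-function slope is 1/6, so a 24-unit rise in p_{Go} moves p_{Hop} by 1/6 × 24 = 4. Hop's best response rises — the actions are strategic complements.

4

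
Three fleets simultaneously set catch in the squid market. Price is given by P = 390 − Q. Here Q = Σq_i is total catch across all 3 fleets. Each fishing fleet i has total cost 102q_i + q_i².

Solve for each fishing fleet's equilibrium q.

48

A representative fishing fleet's profit is π_i = q_i(390 − Q) − 102q_i − q_i², with Q = q_i + Σ_{j≠i} q_j.
First-order condition: 288 − 4q_i − Σ_{j≠i} q_j = 0.
Imposing symmetry (q_j = q for all j) turns Σ_{j≠i} q_j into 2q, so 288 = 6q and q = 48.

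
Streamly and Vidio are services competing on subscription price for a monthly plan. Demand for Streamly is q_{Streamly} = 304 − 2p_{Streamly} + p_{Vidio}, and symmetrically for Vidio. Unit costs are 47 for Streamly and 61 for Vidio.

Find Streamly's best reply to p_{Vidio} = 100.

Streamly's profit: π = (p_{Streamly} − 47)(304 − 2p_{Streamly} + p_{Vidio}).
∂π/∂p_{Streamly} = 398 − 4p_{Streamly} + p_{Vidio} = 0 ⇒ p_{Streamly} = 99.5 + 0.25p_{Vidio}.
At p_{Vidio} = 100: p_{Streamly} = 99.5 + 0.25·100 = 124.5.

124.5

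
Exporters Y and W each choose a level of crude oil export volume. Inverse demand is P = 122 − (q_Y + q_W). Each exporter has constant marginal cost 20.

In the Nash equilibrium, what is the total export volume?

68

Exporter Y's profit: π = q_Y(122 − (q_Y + q_W)) − 20q_Y.
∂π/∂q_Y = 102 − 2q_Y − q_W = 0, so q_Y = 51 − 0.5q_W.
Setting q_Y = q_W in the reaction function: q_Y = 51 − 0.5q_Y, so q_Y = 51 / 1.5 = 34.
Total export volume: 34 + 34 = 68.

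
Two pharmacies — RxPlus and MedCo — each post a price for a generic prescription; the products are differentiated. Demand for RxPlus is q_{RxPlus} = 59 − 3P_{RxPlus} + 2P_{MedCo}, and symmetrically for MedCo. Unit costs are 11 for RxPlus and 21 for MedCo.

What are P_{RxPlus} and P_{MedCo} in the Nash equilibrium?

24.875, 28.625

RxPlus's profit: π = (P_{RxPlus} − 11)(59 − 3P_{RxPlus} + 2P_{MedCo}).
∂π/∂P_{RxPlus} = 92 − 6P_{RxPlus} + 2P_{MedCo} = 0 ⇒ P_{RxPlus} = 46/3 + (1/3)P_{MedCo}.
Similarly P_{MedCo} = 61/3 + (1/3)P_{RxPlus}.
Plugging P_{MedCo} into RxPlus's best response: P_{RxPlus} = 46/3 + (1/3)(61/3 + (1/3)P_{RxPlus}) ⇒ (8/9)P_{RxPlus} = 199/9, so P_{RxPlus} = 24.875.
Then P_{MedCo} = 61/3 + (1/3)·24.875 = 28.625.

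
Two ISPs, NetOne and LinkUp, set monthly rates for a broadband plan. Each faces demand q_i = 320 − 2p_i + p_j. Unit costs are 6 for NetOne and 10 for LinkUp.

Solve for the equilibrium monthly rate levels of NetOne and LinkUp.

NetOne's profit: π = (p_{NetOne} − 6)(320 − 2p_{NetOne} + p_{LinkUp}).
∂π/∂p_{NetOne} = 332 − 4p_{NetOne} + p_{LinkUp} = 0 ⇒ p_{NetOne} = 83 + 0.25p_{LinkUp}.
Similarly p_{LinkUp} = 85 + 0.25p_{NetOne}.
Solving the two reaction functions simultaneously: (1 − (0.25)(0.25))p_{NetOne} = 83 + 0.25·85, so 0.9375p_{NetOne} = 104.25 and p_{NetOne} = 111.2.
Then p_{LinkUp} = 85 + 0.25·111.2 = 112.8.

111.2, 112.8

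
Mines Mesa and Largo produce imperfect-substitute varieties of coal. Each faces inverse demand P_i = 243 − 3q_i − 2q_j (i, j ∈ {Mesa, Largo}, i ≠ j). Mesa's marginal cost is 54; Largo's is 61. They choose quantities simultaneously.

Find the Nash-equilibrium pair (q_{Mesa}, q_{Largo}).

24.0625, 22.3125

Mine Mesa's profit: π = q_{Mesa}(243 − 3q_{Mesa} − 2q_{Largo}) − 54q_{Mesa}.
∂π/∂q_{Mesa} = 189 − 6q_{Mesa} − 2q_{Largo} = 0 ⇒ q_{Mesa} = 31.5 − (1/3)q_{Largo}.
Similarly q_{Largo} = 91/3 − (1/3)q_{Mesa}.
Substituting the second reaction function into the first: q_{Mesa} = 31.5 − (1/3)(91/3 − (1/3)q_{Mesa}), which gives (8/9)q_{Mesa} = 385/18 ⇒ q_{Mesa} = 24.0625.
Then q_{Largo} = 91/3 − (1/3)·24.0625 = 22.3125.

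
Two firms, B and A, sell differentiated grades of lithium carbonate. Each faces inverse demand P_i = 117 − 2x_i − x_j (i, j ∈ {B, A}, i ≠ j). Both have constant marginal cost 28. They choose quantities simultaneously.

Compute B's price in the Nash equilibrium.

Firm B's profit: π = x_B(117 − 2x_B − x_A) − 28x_B.
∂π/∂x_B = 89 − 4x_B − x_A = 0 ⇒ x_B = 22.25 − 0.25x_A.
The game is symmetric, so in equilibrium x_A = x_B: the reaction function gives 1.25x_B = 22.25, hence x_B = 17.8.
P_B = 117 − 2·17.8 − 17.8 = 63.6.

63.6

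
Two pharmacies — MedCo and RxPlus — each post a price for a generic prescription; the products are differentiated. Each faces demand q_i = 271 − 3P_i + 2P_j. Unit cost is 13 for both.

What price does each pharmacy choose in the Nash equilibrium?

77.5

MedCo's profit: π = (P_{MedCo} − 13)(271 − 3P_{MedCo} + 2P_{RxPlus}).
∂π/∂P_{MedCo} = 310 − 6P_{MedCo} + 2P_{RxPlus} = 0 ⇒ P_{MedCo} = 155/3 + (1/3)P_{RxPlus}.
Setting P_{MedCo} = P_{RxPlus} in the reaction function: P_{MedCo} = 155/3 + (1/3)P_{MedCo}, so P_{MedCo} = (155/3) / (2/3) = 77.5.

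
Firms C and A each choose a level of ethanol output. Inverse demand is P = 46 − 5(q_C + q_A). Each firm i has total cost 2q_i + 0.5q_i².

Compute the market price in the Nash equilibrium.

18.5

Firm C's profit: π = q_C(46 − 5(q_C + q_A)) − 2q_C − 0.5q_C².
∂π/∂q_C = 44 − 11q_C − 5q_A = 0, so q_C = 4 − (5/11)q_A.
The game is symmetric, so in equilibrium q_A = q_C: the reaction function gives (16/11)q_C = 4, hence q_C = 2.75.
Equilibrium price: P = 46 − 5·5.5 = 18.5.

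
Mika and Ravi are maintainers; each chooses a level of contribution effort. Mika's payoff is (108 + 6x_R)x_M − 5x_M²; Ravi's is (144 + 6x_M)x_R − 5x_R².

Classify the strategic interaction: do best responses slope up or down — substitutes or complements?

strategic complements

Expanding Mika's payoff: 108x_M + 6x_Rx_M − 5x_M².
∂π/∂x_M = 108 + 6x_R − 10x_M = 0, so x_M = 10.8 + 0.6x_R.
The best-response slope dx_M/dx_R = 0.6 > 0: the reaction function is upward-sloping, so the choices are strategic complements.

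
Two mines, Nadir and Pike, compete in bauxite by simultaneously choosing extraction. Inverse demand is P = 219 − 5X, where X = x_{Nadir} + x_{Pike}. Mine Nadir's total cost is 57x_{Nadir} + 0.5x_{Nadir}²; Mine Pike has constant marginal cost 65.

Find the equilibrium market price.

Mine Nadir's profit: π = x_{Nadir}(219 − 5(x_{Nadir} + x_{Pike})) − 57x_{Nadir} − 0.5x_{Nadir}².
∂π/∂x_{Nadir} = 162 − 11x_{Nadir} − 5x_{Pike} = 0, so x_{Nadir} = 162/11 − (5/11)x_{Pike}.
For Pike: ∂π/∂x_{Pike} = 154 − 10x_{Pike} − 5x_{Nadir} = 0 ⇒ x_{Pike} = 15.4 − 0.5x_{Nadir}.
Plugging x_{Pike} into Nadir's best response: x_{Nadir} = 162/11 − (5/11)(15.4 − 0.5x_{Nadir}) ⇒ (17/22)x_{Nadir} = 85/11, so x_{Nadir} = 10.
Then x_{Pike} = 15.4 − 0.5·10 = 10.4.
Equilibrium price: P = 219 − 5·20.4 = 117.

117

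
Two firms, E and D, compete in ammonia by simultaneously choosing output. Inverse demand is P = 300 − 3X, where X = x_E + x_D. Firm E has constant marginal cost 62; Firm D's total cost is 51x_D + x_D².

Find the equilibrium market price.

Firm E's profit: π = x_E(300 − 3(x_E + x_D)) − 62x_E.
∂π/∂x_E = 238 − 6x_E − 3x_D = 0, so x_E = 119/3 − 0.5x_D.
For D: ∂π/∂x_D = 249 − 8x_D − 3x_E = 0 ⇒ x_D = 31.125 − 0.375x_E.
Plugging x_D into E's best response: x_E = 119/3 − 0.5(31.125 − 0.375x_E) ⇒ 0.8125x_E = 1157/48, so x_E = 89/3.
Then x_D = 31.125 − 0.375·(89/3) = 20.
Equilibrium price: P = 300 − 3·(149/3) = 151.

151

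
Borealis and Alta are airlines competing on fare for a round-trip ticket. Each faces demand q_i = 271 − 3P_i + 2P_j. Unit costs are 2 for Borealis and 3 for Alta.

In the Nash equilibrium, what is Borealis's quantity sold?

Borealis's profit: π = (P_{Borealis} − 2)(271 − 3P_{Borealis} + 2P_{Alta}).
∂π/∂P_{Borealis} = 277 − 6P_{Borealis} + 2P_{Alta} = 0 ⇒ P_{Borealis} = 277/6 + (1/3)P_{Alta}.
Similarly P_{Alta} = 140/3 + (1/3)P_{Borealis}.
Substituting the second reaction function into the first: P_{Borealis} = 277/6 + (1/3)(140/3 + (1/3)P_{Borealis}), which gives (8/9)P_{Borealis} = 1111/18 ⇒ P_{Borealis} = 69.4375.
Then P_{Alta} = 140/3 + (1/3)·69.4375 = 69.8125.
q_{Borealis} = 271 − 3·69.4375 + 2·69.8125 = 202.3125.

202.3125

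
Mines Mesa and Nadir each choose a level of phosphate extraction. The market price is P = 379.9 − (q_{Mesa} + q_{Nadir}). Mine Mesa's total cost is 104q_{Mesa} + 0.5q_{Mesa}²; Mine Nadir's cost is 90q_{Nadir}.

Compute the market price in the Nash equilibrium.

Mine Mesa's profit: π = q_{Mesa}(379.9 − (q_{Mesa} + q_{Nadir})) − 104q_{Mesa} − 0.5q_{Mesa}².
∂π/∂q_{Mesa} = 275.9 − 3q_{Mesa} − q_{Nadir} = 0, so q_{Mesa} = 2759/30 − (1/3)q_{Nadir}.
For Nadir: ∂π/∂q_{Nadir} = 289.9 − 2q_{Nadir} − q_{Mesa} = 0 ⇒ q_{Nadir} = 144.95 − 0.5q_{Mesa}.
Solving the two reaction functions simultaneously: (1 − (−1/3)(−0.5))q_{Mesa} = 2759/30 − (1/3)·144.95, so (5/6)q_{Mesa} = 43.65 and q_{Mesa} = 52.38.
Then q_{Nadir} = 144.95 − 0.5·52.38 = 118.76.
Equilibrium price: P = 379.9 − 171.14 = 208.76.

208.76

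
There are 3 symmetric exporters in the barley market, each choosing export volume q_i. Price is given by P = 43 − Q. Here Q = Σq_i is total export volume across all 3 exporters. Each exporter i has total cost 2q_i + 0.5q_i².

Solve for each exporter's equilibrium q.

8.2

A representative exporter's profit is π_i = q_i(43 − Q) − 2q_i − 0.5q_i², with Q = q_i + Σ_{j≠i} q_j.
First-order condition: 41 − 3q_i − Σ_{j≠i} q_j = 0.
Imposing symmetry (q_j = q for all j) turns Σ_{j≠i} q_j into 2q, so 41 = 5q and q = 8.2.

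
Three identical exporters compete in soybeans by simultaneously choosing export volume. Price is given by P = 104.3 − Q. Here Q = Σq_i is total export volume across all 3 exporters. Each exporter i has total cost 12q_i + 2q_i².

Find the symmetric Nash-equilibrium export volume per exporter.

A representative exporter's profit is π_i = q_i(104.3 − Q) − 12q_i − 2q_i², with Q = q_i + Σ_{j≠i} q_j.
First-order condition: 92.3 − 6q_i − Σ_{j≠i} q_j = 0.
In a symmetric equilibrium every exporter chooses the same q, so Σ_{j≠i} q_j = 2q. The condition becomes 92.3 − 8q = 0, giving q = 92.3/8 = 11.5375.

11.5375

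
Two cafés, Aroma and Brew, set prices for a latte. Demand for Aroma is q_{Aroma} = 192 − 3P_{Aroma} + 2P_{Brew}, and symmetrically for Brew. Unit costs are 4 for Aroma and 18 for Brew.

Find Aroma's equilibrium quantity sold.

Aroma's profit: π = (P_{Aroma} − 4)(192 − 3P_{Aroma} + 2P_{Brew}).
∂π/∂P_{Aroma} = 204 − 6P_{Aroma} + 2P_{Brew} = 0 ⇒ P_{Aroma} = 34 + (1/3)P_{Brew}.
Similarly P_{Brew} = 41 + (1/3)P_{Aroma}.
Solving the two reaction functions simultaneously: (1 − (1/3)(1/3))P_{Aroma} = 34 + (1/3)·41, so (8/9)P_{Aroma} = 143/3 and P_{Aroma} = 53.625.
Then P_{Brew} = 41 + (1/3)·53.625 = 58.875.
q_{Aroma} = 192 − 3·53.625 + 2·58.875 = 148.875.

148.875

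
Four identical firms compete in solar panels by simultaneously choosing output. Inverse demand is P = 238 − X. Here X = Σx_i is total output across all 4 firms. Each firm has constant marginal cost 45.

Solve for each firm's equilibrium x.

A representative firm's profit is π_i = x_i(238 − X) − 45x_i, with X = x_i + Σ_{j≠i} x_j.
First-order condition: 193 − 2x_i − Σ_{j≠i} x_j = 0.
With identical firms, set every x_j = x: then 193 − 2x − 3x = 0, i.e. x = 193/5 = 38.6.

38.6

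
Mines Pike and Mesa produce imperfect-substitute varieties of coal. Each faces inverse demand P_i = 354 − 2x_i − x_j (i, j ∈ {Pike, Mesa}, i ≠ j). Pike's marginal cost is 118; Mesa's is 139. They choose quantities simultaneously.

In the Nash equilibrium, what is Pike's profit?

Mine Pike's profit: π = x_{Pike}(354 − 2x_{Pike} − x_{Mesa}) − 118x_{Pike}.
∂π/∂x_{Pike} = 236 − 4x_{Pike} − x_{Mesa} = 0 ⇒ x_{Pike} = 59 − 0.25x_{Mesa}.
Similarly x_{Mesa} = 53.75 − 0.25x_{Pike}.
Plugging x_{Mesa} into Pike's best response: x_{Pike} = 59 − 0.25(53.75 − 0.25x_{Pike}) ⇒ 0.9375x_{Pike} = 45.5625, so x_{Pike} = 48.6.
Then x_{Mesa} = 53.75 − 0.25·48.6 = 41.6.
P_{Pike} = 354 − 2·48.6 − 41.6 = 215.2.
Profit = (215.2 − 118)·48.6 = 4723.92.

4723.92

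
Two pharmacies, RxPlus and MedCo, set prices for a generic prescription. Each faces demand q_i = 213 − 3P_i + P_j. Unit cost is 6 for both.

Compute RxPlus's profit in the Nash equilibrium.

4848.12

RxPlus's profit: π = (P_{RxPlus} − 6)(213 − 3P_{RxPlus} + P_{MedCo}).
∂π/∂P_{RxPlus} = 231 − 6P_{RxPlus} + P_{MedCo} = 0 ⇒ P_{RxPlus} = 38.5 + (1/6)P_{MedCo}.
Setting P_{RxPlus} = P_{MedCo} in the reaction function: P_{RxPlus} = 38.5 + (1/6)P_{RxPlus}, so P_{RxPlus} = 38.5 / (5/6) = 46.2.
q_{RxPlus} = 213 − 3·46.2 + 46.2 = 120.6.
Profit = (46.2 − 6)·120.6 = 4848.12.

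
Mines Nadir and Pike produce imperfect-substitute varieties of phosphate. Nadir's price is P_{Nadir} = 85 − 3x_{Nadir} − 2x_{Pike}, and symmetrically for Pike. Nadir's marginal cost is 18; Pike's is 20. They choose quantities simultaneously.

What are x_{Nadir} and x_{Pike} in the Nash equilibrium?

Mine Nadir's profit: π = x_{Nadir}(85 − 3x_{Nadir} − 2x_{Pike}) − 18x_{Nadir}.
∂π/∂x_{Nadir} = 67 − 6x_{Nadir} − 2x_{Pike} = 0 ⇒ x_{Nadir} = 67/6 − (1/3)x_{Pike}.
Similarly x_{Pike} = 65/6 − (1/3)x_{Nadir}.
Solving the two reaction functions simultaneously: (1 − (−1/3)(−1/3))x_{Nadir} = 67/6 − (1/3)·(65/6), so (8/9)x_{Nadir} = 68/9 and x_{Nadir} = 8.5.
Then x_{Pike} = 65/6 − (1/3)·8.5 = 8.

8.5, 8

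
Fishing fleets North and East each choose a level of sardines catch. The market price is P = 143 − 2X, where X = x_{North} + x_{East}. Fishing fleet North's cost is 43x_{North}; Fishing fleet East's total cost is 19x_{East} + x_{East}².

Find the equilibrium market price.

Fishing fleet North's profit: π = x_{North}(143 − 2(x_{North} + x_{East})) − 43x_{North}.
∂π/∂x_{North} = 100 − 4x_{North} − 2x_{East} = 0, so x_{North} = 25 − 0.5x_{East}.
For East: ∂π/∂x_{East} = 124 − 6x_{East} − 2x_{North} = 0 ⇒ x_{East} = 62/3 − (1/3)x_{North}.
Solving the two reaction functions simultaneously: (1 − (−0.5)(−1/3))x_{North} = 25 − 0.5·(62/3), so (5/6)x_{North} = 44/3 and x_{North} = 17.6.
Then x_{East} = 62/3 − (1/3)·17.6 = 14.8.
Equilibrium price: P = 143 − 2·32.4 = 78.2.

78.2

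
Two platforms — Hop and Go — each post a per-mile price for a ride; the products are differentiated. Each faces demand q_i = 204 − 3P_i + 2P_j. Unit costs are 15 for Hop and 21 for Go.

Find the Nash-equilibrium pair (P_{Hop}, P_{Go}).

63.375, 65.625

Hop's profit: π = (P_{Hop} − 15)(204 − 3P_{Hop} + 2P_{Go}).
∂π/∂P_{Hop} = 249 − 6P_{Hop} + 2P_{Go} = 0 ⇒ P_{Hop} = 41.5 + (1/3)P_{Go}.
Similarly P_{Go} = 44.5 + (1/3)P_{Hop}.
Plugging P_{Go} into Hop's best response: P_{Hop} = 41.5 + (1/3)(44.5 + (1/3)P_{Hop}) ⇒ (8/9)P_{Hop} = 169/3, so P_{Hop} = 63.375.
Then P_{Go} = 44.5 + (1/3)·63.375 = 65.625.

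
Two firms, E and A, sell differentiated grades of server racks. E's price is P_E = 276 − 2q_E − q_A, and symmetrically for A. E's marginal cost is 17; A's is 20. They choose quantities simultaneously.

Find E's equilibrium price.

121

Firm E's profit: π = q_E(276 − 2q_E − q_A) − 17q_E.
∂π/∂q_E = 259 − 4q_E − q_A = 0 ⇒ q_E = 64.75 − 0.25q_A.
Similarly q_A = 64 − 0.25q_E.
Substituting the second reaction function into the first: q_E = 64.75 − 0.25(64 − 0.25q_E), which gives 0.9375q_E = 48.75 ⇒ q_E = 52.
Then q_A = 64 − 0.25·52 = 51.
P_E = 276 − 2·52 − 51 = 121.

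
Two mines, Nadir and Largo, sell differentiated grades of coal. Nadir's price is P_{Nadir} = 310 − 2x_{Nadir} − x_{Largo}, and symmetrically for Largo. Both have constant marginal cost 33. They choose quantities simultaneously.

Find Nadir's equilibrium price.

143.8

Mine Nadir's profit: π = x_{Nadir}(310 − 2x_{Nadir} − x_{Largo}) − 33x_{Nadir}.
∂π/∂x_{Nadir} = 277 − 4x_{Nadir} − x_{Largo} = 0 ⇒ x_{Nadir} = 69.25 − 0.25x_{Largo}.
By symmetry x_{Largo} = x_{Nadir}; substituting into the reaction function, 1.25x_{Nadir} = 69.25 and x_{Nadir} = 55.4.
P_{Nadir} = 310 − 2·55.4 − 55.4 = 143.8.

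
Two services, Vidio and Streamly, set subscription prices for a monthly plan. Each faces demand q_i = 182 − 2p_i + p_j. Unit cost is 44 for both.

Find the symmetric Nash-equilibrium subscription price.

Vidio's profit: π = (p_{Vidio} − 44)(182 − 2p_{Vidio} + p_{Streamly}).
∂π/∂p_{Vidio} = 270 − 4p_{Vidio} + p_{Streamly} = 0 ⇒ p_{Vidio} = 67.5 + 0.25p_{Streamly}.
Setting p_{Vidio} = p_{Streamly} in the reaction function: p_{Vidio} = 67.5 + 0.25p_{Vidio}, so p_{Vidio} = 67.5 / 0.75 = 90.

90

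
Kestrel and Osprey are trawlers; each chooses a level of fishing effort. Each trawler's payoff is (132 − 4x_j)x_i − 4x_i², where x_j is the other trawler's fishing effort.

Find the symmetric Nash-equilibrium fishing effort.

Kestrel's payoff is (132 − 4x_O)x_K − 4x_K².
∂π/∂x_K = 132 − 4x_O − 8x_K = 0, so x_K = 16.5 − 0.5x_O.
By symmetry x_O = x_K; substituting into the reaction function, 1.5x_K = 16.5 and x_K = 11.

11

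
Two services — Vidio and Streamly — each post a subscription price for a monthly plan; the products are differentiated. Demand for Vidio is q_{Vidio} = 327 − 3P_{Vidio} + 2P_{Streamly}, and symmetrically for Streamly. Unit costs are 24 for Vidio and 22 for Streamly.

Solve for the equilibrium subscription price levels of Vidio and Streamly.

99.375, 98.625

Vidio's profit: π = (P_{Vidio} − 24)(327 − 3P_{Vidio} + 2P_{Streamly}).
∂π/∂P_{Vidio} = 399 − 6P_{Vidio} + 2P_{Streamly} = 0 ⇒ P_{Vidio} = 66.5 + (1/3)P_{Streamly}.
Similarly P_{Streamly} = 65.5 + (1/3)P_{Vidio}.
Solving the two reaction functions simultaneously: (1 − (1/3)(1/3))P_{Vidio} = 66.5 + (1/3)·65.5, so (8/9)P_{Vidio} = 265/3 and P_{Vidio} = 99.375.
Then P_{Streamly} = 65.5 + (1/3)·99.375 = 98.625.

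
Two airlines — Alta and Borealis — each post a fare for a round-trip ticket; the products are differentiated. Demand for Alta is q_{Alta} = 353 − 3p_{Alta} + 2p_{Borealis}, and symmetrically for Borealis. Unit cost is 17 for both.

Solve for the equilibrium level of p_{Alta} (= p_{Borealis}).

Alta's profit: π = (p_{Alta} − 17)(353 − 3p_{Alta} + 2p_{Borealis}).
∂π/∂p_{Alta} = 404 − 6p_{Alta} + 2p_{Borealis} = 0 ⇒ p_{Alta} = 202/3 + (1/3)p_{Borealis}.
The game is symmetric, so in equilibrium p_{Borealis} = p_{Alta}: the reaction function gives (2/3)p_{Alta} = 202/3, hence p_{Alta} = 101.

101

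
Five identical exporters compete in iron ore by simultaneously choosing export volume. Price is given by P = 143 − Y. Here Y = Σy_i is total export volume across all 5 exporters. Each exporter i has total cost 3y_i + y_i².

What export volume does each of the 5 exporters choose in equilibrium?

A representative exporter's profit is π_i = y_i(143 − Y) − 3y_i − y_i², with Y = y_i + Σ_{j≠i} y_j.
First-order condition: 140 − 4y_i − Σ_{j≠i} y_j = 0.
Imposing symmetry (y_j = y for all j) turns Σ_{j≠i} y_j into 4y, so 140 = 8y and y = 17.5.

17.5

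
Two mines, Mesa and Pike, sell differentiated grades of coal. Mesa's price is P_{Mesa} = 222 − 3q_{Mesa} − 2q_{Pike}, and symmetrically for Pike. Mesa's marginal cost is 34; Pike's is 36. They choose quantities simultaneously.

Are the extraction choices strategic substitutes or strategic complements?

Mine Mesa's profit: π = q_{Mesa}(222 − 3q_{Mesa} − 2q_{Pike}) − 34q_{Mesa}.
∂π/∂q_{Mesa} = 188 − 6q_{Mesa} − 2q_{Pike} = 0 ⇒ q_{Mesa} = 94/3 − (1/3)q_{Pike}.
The best-response slope dq_{Mesa}/dq_{Pike} = −1/3 < 0: the reaction function is downward-sloping, so the choices are strategic substitutes.

strategic substitutes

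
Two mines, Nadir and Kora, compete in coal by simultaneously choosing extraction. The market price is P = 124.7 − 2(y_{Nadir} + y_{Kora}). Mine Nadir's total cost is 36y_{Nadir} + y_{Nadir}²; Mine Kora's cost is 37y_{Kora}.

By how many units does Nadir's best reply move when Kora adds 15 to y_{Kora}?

Mine Nadir's profit: π = y_{Nadir}(124.7 − 2(y_{Nadir} + y_{Kora})) − 36y_{Nadir} − y_{Nadir}².
∂π/∂y_{Nadir} = 88.7 − 6y_{Nadir} − 2y_{Kora} = 0, so y_{Nadir} = 887/60 − (1/3)y_{Kora}.
The reaction-function slope is −1/3, so a 15-unit rise in y_{Kora} moves y_{Nadir} by −1/3 × 15 = −5. Nadir's best response falls — the actions are strategic substitutes.

-5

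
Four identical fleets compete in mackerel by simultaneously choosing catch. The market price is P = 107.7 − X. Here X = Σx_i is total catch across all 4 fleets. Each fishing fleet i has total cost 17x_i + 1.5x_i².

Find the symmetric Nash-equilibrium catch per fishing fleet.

11.3375

A representative fishing fleet's profit is π_i = x_i(107.7 − X) − 17x_i − 1.5x_i², with X = x_i + Σ_{j≠i} x_j.
First-order condition: 90.7 − 5x_i − Σ_{j≠i} x_j = 0.
With identical fishing fleets, set every x_j = x: then 90.7 − 5x − 3x = 0, i.e. x = 90.7/8 = 11.3375.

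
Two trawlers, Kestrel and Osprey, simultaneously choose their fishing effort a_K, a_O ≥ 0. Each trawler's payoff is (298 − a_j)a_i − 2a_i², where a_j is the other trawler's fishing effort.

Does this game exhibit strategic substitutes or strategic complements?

strategic substitutes

Kestrel's payoff is (298 − a_O)a_K − 2a_K².
∂π/∂a_K = 298 − a_O − 4a_K = 0, so a_K = 74.5 − 0.25a_O.
The best-response slope da_K/da_O = −0.25 < 0: the reaction function is downward-sloping, so the choices are strategic substitutes.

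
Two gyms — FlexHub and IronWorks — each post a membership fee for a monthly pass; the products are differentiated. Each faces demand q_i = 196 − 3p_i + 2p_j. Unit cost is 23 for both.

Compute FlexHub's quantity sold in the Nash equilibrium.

FlexHub's profit: π = (p_{FlexHub} − 23)(196 − 3p_{FlexHub} + 2p_{IronWorks}).
∂π/∂p_{FlexHub} = 265 − 6p_{FlexHub} + 2p_{IronWorks} = 0 ⇒ p_{FlexHub} = 265/6 + (1/3)p_{IronWorks}.
By symmetry p_{IronWorks} = p_{FlexHub}; substituting into the reaction function, (2/3)p_{FlexHub} = 265/6 and p_{FlexHub} = 66.25.
q_{FlexHub} = 196 − 3·66.25 + 2·66.25 = 129.75.

129.75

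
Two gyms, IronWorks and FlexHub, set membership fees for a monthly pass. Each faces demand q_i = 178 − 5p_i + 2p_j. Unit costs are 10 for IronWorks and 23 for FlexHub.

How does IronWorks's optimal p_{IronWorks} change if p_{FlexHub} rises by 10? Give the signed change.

2

IronWorks's profit: π = (p_{IronWorks} − 10)(178 − 5p_{IronWorks} + 2p_{FlexHub}).
∂π/∂p_{IronWorks} = 228 − 10p_{IronWorks} + 2p_{FlexHub} = 0 ⇒ p_{IronWorks} = 22.8 + 0.2p_{FlexHub}.
The reaction-function slope is 0.2, so a 10-unit rise in p_{FlexHub} moves p_{IronWorks} by 0.2 × 10 = 2. IronWorks's best response rises — the actions are strategic complements.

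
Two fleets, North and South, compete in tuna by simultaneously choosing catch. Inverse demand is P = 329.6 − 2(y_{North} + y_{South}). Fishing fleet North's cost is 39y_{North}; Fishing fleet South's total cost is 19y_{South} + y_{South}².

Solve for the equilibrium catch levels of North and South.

Fishing fleet North's profit: π = y_{North}(329.6 − 2(y_{North} + y_{South})) − 39y_{North}.
∂π/∂y_{North} = 290.6 − 4y_{North} − 2y_{South} = 0, so y_{North} = 72.65 − 0.5y_{South}.
For South: ∂π/∂y_{South} = 310.6 − 6y_{South} − 2y_{North} = 0 ⇒ y_{South} = 1553/30 − (1/3)y_{North}.
Solving the two reaction functions simultaneously: (1 − (−0.5)(−1/3))y_{North} = 72.65 − 0.5·(1553/30), so (5/6)y_{North} = 1403/30 and y_{North} = 56.12.
Then y_{South} = 1553/30 − (1/3)·56.12 = 33.06.

56.12, 33.06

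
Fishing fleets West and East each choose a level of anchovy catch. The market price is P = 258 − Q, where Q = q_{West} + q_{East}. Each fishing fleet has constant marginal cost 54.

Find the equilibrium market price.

122

Fishing fleet West's profit: π = q_{West}(258 − (q_{West} + q_{East})) − 54q_{West}.
∂π/∂q_{West} = 204 − 2q_{West} − q_{East} = 0, so q_{West} = 102 − 0.5q_{East}.
By symmetry q_{East} = q_{West}; substituting into the reaction function, 1.5q_{West} = 102 and q_{West} = 68.
Equilibrium price: P = 258 − 136 = 122.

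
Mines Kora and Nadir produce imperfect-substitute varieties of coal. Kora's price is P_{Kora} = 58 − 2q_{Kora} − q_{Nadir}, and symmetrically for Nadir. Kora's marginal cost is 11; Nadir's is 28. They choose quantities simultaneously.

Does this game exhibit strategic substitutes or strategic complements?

Mine Kora's profit: π = q_{Kora}(58 − 2q_{Kora} − q_{Nadir}) − 11q_{Kora}.
∂π/∂q_{Kora} = 47 − 4q_{Kora} − q_{Nadir} = 0 ⇒ q_{Kora} = 11.75 − 0.25q_{Nadir}.
The best-response slope dq_{Kora}/dq_{Nadir} = −0.25 < 0: the reaction function is downward-sloping, so the choices are strategic substitutes.

strategic substitutes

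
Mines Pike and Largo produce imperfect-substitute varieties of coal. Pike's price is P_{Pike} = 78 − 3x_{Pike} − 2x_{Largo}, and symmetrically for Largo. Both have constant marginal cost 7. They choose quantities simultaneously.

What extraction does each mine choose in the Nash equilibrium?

8.875

Mine Pike's profit: π = x_{Pike}(78 − 3x_{Pike} − 2x_{Largo}) − 7x_{Pike}.
∂π/∂x_{Pike} = 71 − 6x_{Pike} − 2x_{Largo} = 0 ⇒ x_{Pike} = 71/6 − (1/3)x_{Largo}.
The game is symmetric, so in equilibrium x_{Largo} = x_{Pike}: the reaction function gives (4/3)x_{Pike} = 71/6, hence x_{Pike} = 8.875.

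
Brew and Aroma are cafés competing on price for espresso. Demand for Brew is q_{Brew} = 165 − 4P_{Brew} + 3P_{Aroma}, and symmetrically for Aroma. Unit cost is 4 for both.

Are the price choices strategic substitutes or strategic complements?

Brew's profit: π = (P_{Brew} − 4)(165 − 4P_{Brew} + 3P_{Aroma}).
∂π/∂P_{Brew} = 181 − 8P_{Brew} + 3P_{Aroma} = 0 ⇒ P_{Brew} = 22.625 + 0.375P_{Aroma}.
The best-response slope dP_{Brew}/dP_{Aroma} = 0.375 > 0: the reaction function is upward-sloping, so the choices are strategic complements.

strategic complements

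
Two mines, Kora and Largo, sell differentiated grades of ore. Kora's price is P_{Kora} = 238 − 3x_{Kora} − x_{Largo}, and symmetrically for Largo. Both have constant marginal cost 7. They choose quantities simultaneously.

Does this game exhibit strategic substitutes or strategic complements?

Mine Kora's profit: π = x_{Kora}(238 − 3x_{Kora} − x_{Largo}) − 7x_{Kora}.
∂π/∂x_{Kora} = 231 − 6x_{Kora} − x_{Largo} = 0 ⇒ x_{Kora} = 38.5 − (1/6)x_{Largo}.
The best-response slope dx_{Kora}/dx_{Largo} = −1/6 < 0: the reaction function is downward-sloping, so the choices are strategic substitutes.

strategic substitutes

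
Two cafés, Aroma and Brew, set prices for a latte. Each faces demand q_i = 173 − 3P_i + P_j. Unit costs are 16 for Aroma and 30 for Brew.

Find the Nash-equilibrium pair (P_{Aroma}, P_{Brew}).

45.4, 51.4

Aroma's profit: π = (P_{Aroma} − 16)(173 − 3P_{Aroma} + P_{Brew}).
∂π/∂P_{Aroma} = 221 − 6P_{Aroma} + P_{Brew} = 0 ⇒ P_{Aroma} = 221/6 + (1/6)P_{Brew}.
Similarly P_{Brew} = 263/6 + (1/6)P_{Aroma}.
Solving the two reaction functions simultaneously: (1 − (1/6)(1/6))P_{Aroma} = 221/6 + (1/6)·(263/6), so (35/36)P_{Aroma} = 1589/36 and P_{Aroma} = 45.4.
Then P_{Brew} = 263/6 + (1/6)·45.4 = 51.4.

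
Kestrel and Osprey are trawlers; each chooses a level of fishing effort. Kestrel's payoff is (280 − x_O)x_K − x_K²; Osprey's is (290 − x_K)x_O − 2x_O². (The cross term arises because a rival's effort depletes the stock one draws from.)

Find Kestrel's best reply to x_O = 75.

102.5

Expanding Kestrel's payoff: 280x_K − x_Ox_K − x_K².
∂π/∂x_K = 280 − x_O − 2x_K = 0, so x_K = 140 − 0.5x_O.
At x_O = 75: x_K = 140 − 0.5·75 = 102.5.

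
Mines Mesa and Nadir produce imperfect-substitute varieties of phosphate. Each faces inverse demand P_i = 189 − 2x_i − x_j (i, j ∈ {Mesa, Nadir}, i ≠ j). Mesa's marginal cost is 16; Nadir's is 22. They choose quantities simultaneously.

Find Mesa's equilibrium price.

Mine Mesa's profit: π = x_{Mesa}(189 − 2x_{Mesa} − x_{Nadir}) − 16x_{Mesa}.
∂π/∂x_{Mesa} = 173 − 4x_{Mesa} − x_{Nadir} = 0 ⇒ x_{Mesa} = 43.25 − 0.25x_{Nadir}.
Similarly x_{Nadir} = 41.75 − 0.25x_{Mesa}.
Solving the two reaction functions simultaneously: (1 − (−0.25)(−0.25))x_{Mesa} = 43.25 − 0.25·41.75, so 0.9375x_{Mesa} = 32.8125 and x_{Mesa} = 35.
Then x_{Nadir} = 41.75 − 0.25·35 = 33.
P_{Mesa} = 189 − 2·35 − 33 = 86.

86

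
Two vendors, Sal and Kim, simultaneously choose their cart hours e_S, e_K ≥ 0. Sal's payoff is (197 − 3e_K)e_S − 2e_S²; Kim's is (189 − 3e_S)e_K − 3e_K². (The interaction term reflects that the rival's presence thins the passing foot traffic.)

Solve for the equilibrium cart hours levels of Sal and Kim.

41, 11

Expanding Sal's payoff: 197e_S − 3e_Ke_S − 2e_S².
∂π/∂e_S = 197 − 3e_K − 4e_S = 0, so e_S = 49.25 − 0.75e_K.
Likewise for Kim: e_K = 31.5 − 0.5e_S.
Solving the two reaction functions simultaneously: (1 − (−0.75)(−0.5))e_S = 49.25 − 0.75·31.5, so 0.625e_S = 25.625 and e_S = 41.
Then e_K = 31.5 − 0.5·41 = 11.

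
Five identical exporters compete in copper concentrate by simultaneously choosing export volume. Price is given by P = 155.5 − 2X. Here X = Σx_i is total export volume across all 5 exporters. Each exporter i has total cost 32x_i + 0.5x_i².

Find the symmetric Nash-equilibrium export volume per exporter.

A representative exporter's profit is π_i = x_i(155.5 − 2X) − 32x_i − 0.5x_i², with X = x_i + Σ_{j≠i} x_j.
First-order condition: 123.5 − 5x_i − 2Σ_{j≠i} x_j = 0.
With identical exporters, set every x_j = x: then 123.5 − 5x − 8x = 0, i.e. x = 123.5/13 = 9.5.

9.5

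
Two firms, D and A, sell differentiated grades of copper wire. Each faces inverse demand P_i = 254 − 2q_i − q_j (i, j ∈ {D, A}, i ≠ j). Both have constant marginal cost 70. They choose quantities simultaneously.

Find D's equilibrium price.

Firm D's profit: π = q_D(254 − 2q_D − q_A) − 70q_D.
∂π/∂q_D = 184 − 4q_D − q_A = 0 ⇒ q_D = 46 − 0.25q_A.
By symmetry q_A = q_D; substituting into the reaction function, 1.25q_D = 46 and q_D = 36.8.
P_D = 254 − 2·36.8 − 36.8 = 143.6.

143.6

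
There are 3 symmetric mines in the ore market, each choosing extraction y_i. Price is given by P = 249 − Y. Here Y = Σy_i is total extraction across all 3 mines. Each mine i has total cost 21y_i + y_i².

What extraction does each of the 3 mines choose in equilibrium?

38

A representative mine's profit is π_i = y_i(249 − Y) − 21y_i − y_i², with Y = y_i + Σ_{j≠i} y_j.
First-order condition: 228 − 4y_i − Σ_{j≠i} y_j = 0.
In a symmetric equilibrium every mine chooses the same y, so Σ_{j≠i} y_j = 2y. The condition becomes 228 − 6y = 0, giving y = 228/6 = 38.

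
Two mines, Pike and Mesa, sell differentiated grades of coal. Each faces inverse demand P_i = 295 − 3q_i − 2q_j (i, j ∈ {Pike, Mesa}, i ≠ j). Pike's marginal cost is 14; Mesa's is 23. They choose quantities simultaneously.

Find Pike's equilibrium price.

121.0625

Mine Pike's profit: π = q_{Pike}(295 − 3q_{Pike} − 2q_{Mesa}) − 14q_{Pike}.
∂π/∂q_{Pike} = 281 − 6q_{Pike} − 2q_{Mesa} = 0 ⇒ q_{Pike} = 281/6 − (1/3)q_{Mesa}.
Similarly q_{Mesa} = 136/3 − (1/3)q_{Pike}.
Substituting the second reaction function into the first: q_{Pike} = 281/6 − (1/3)(136/3 − (1/3)q_{Pike}), which gives (8/9)q_{Pike} = 571/18 ⇒ q_{Pike} = 35.6875.
Then q_{Mesa} = 136/3 − (1/3)·35.6875 = 33.4375.
P_{Pike} = 295 − 3·35.6875 − 2·33.4375 = 121.0625.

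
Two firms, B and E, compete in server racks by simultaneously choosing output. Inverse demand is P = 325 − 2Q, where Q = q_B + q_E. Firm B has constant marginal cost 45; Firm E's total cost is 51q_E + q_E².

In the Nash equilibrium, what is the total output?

Firm B's profit: π = q_B(325 − 2(q_B + q_E)) − 45q_B.
∂π/∂q_B = 280 − 4q_B − 2q_E = 0, so q_B = 70 − 0.5q_E.
For E: ∂π/∂q_E = 274 − 6q_E − 2q_B = 0 ⇒ q_E = 137/3 − (1/3)q_B.
Plugging q_E into B's best response: q_B = 70 − 0.5(137/3 − (1/3)q_B) ⇒ (5/6)q_B = 283/6, so q_B = 56.6.
Then q_E = 137/3 − (1/3)·56.6 = 26.8.
Total output: 56.6 + 26.8 = 83.4.

83.4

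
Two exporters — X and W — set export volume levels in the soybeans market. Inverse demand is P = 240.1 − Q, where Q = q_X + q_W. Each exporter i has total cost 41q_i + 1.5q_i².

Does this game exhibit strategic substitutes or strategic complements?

Exporter X's profit: π = q_X(240.1 − (q_X + q_W)) − 41q_X − 1.5q_X².
∂π/∂q_X = 199.1 − 5q_X − q_W = 0, so q_X = 39.82 − 0.2q_W.
The best-response slope dq_X/dq_W = −0.2 < 0: the reaction function is downward-sloping, so the choices are strategic substitutes.

strategic substitutes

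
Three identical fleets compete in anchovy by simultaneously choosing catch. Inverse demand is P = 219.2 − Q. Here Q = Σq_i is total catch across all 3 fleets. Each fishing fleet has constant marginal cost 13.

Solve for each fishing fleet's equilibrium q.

A representative fishing fleet's profit is π_i = q_i(219.2 − Q) − 13q_i, with Q = q_i + Σ_{j≠i} q_j.
First-order condition: 206.2 − 2q_i − Σ_{j≠i} q_j = 0.
With identical fishing fleets, set every q_j = q: then 206.2 − 2q − 2q = 0, i.e. q = 206.2/4 = 51.55.

51.55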